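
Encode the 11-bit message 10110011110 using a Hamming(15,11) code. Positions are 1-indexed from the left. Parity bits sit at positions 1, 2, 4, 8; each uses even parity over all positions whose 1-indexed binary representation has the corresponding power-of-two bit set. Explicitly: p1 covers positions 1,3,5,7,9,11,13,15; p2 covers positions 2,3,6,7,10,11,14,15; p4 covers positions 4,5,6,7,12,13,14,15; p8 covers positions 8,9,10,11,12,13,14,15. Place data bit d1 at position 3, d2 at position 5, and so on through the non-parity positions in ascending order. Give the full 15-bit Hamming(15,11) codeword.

Place data bits at non-power-of-two positions: b3=1, b5=0, b6=1, b7=1, b9=0, b10=0, b11=1, b12=1, b13=1, b14=1, b15=0.
p1 = XOR of data positions {3,5,7,9,11,13,15} = 1⊕0⊕1⊕0⊕1⊕1⊕0 = 0
p2 = XOR of data positions {3,6,7,10,11,14,15} = 1⊕1⊕1⊕0⊕1⊕1⊕0 = 1
p4 = XOR of data positions {5,6,7,12,13,14,15} = 0⊕1⊕1⊕1⊕1⊕1⊕0 = 1
p8 = XOR of data positions {9,10,11,12,13,14,15} = 0⊕0⊕1⊕1⊕1⊕1⊕0 = 0
Codeword b1..b15 = 011101100011110

011101100011110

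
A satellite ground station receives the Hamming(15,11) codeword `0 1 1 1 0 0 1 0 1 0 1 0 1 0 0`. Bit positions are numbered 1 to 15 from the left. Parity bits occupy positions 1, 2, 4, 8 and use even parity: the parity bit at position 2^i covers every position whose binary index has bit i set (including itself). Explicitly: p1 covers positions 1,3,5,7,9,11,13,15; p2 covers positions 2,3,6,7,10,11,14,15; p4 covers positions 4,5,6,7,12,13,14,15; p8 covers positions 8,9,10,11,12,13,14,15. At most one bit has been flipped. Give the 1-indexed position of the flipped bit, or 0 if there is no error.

13

s1: b1⊕b3⊕b5⊕b7⊕b9⊕b11⊕b13⊕b15 = 0⊕1⊕0⊕1⊕1⊕1⊕1⊕0 = 1
s2: b2⊕b3⊕b6⊕b7⊕b10⊕b11⊕b14⊕b15 = 1⊕1⊕0⊕1⊕0⊕1⊕0⊕0 = 0
s4: b4⊕b5⊕b6⊕b7⊕b12⊕b13⊕b14⊕b15 = 1⊕0⊕0⊕1⊕0⊕1⊕0⊕0 = 1
s8: b8⊕b9⊕b10⊕b11⊕b12⊕b13⊕b14⊕b15 = 0⊕1⊕0⊕1⊕0⊕1⊕0⊕0 = 1
Syndrome (s8...s1) = 1101 → position 13.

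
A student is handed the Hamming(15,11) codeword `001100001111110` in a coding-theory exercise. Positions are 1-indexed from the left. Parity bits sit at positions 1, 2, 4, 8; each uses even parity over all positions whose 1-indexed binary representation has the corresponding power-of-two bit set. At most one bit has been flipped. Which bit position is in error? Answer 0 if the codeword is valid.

s1: b1⊕b3⊕b5⊕b7⊕b9⊕b11⊕b13⊕b15 = 0⊕1⊕0⊕0⊕1⊕1⊕1⊕0 = 0
s2: b2⊕b3⊕b6⊕b7⊕b10⊕b11⊕b14⊕b15 = 0⊕1⊕0⊕0⊕1⊕1⊕1⊕0 = 0
s4: b4⊕b5⊕b6⊕b7⊕b12⊕b13⊕b14⊕b15 = 1⊕0⊕0⊕0⊕1⊕1⊕1⊕0 = 0
s8: b8⊕b9⊕b10⊕b11⊕b12⊕b13⊕b14⊕b15 = 0⊕1⊕1⊕1⊕1⊕1⊕1⊕0 = 0
Syndrome (s8...s1) = 0000 → position 0 (no error).

0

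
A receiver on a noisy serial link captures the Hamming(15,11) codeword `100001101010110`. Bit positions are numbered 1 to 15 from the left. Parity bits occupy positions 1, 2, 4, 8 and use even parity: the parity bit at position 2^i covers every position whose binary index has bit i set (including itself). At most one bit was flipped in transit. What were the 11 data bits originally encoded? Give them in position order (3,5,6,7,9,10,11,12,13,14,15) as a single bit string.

s1: b1⊕b3⊕b5⊕b7⊕b9⊕b11⊕b13⊕b15 = 1⊕0⊕0⊕1⊕1⊕1⊕1⊕0 = 1
s2: b2⊕b3⊕b6⊕b7⊕b10⊕b11⊕b14⊕b15 = 0⊕0⊕1⊕1⊕0⊕1⊕1⊕0 = 0
s4: b4⊕b5⊕b6⊕b7⊕b12⊕b13⊕b14⊕b15 = 0⊕0⊕1⊕1⊕0⊕1⊕1⊕0 = 0
s8: b8⊕b9⊕b10⊕b11⊕b12⊕b13⊕b14⊕b15 = 0⊕1⊕0⊕1⊕0⊕1⊕1⊕0 = 0
Syndrome (s8...s1) = 0001 → position 1.
Flip bit 1: corrected codeword = 000001101010110
Data bits at positions 3,5,6,7,9,10,11,12,13,14,15: 00111010110

00111010110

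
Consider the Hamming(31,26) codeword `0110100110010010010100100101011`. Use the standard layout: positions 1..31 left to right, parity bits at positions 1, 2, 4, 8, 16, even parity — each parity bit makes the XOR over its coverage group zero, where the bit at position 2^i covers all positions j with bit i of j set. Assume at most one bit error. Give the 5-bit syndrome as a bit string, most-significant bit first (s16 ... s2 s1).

10000

s1: b1⊕b3⊕b5⊕b7⊕b9⊕b11⊕b13⊕b15⊕b17⊕b19⊕b21⊕b23⊕b25⊕b27⊕b29⊕b31 = 0⊕1⊕1⊕0⊕1⊕0⊕0⊕1⊕0⊕0⊕0⊕1⊕0⊕0⊕0⊕1 = 0
s2: b2⊕b3⊕b6⊕b7⊕b10⊕b11⊕b14⊕b15⊕b18⊕b19⊕b22⊕b23⊕b26⊕b27⊕b30⊕b31 = 1⊕1⊕0⊕0⊕0⊕0⊕0⊕1⊕1⊕0⊕0⊕1⊕1⊕0⊕1⊕1 = 0
s4: b4⊕b5⊕b6⊕b7⊕b12⊕b13⊕b14⊕b15⊕b20⊕b21⊕b22⊕b23⊕b28⊕b29⊕b30⊕b31 = 0⊕1⊕0⊕0⊕1⊕0⊕0⊕1⊕1⊕0⊕0⊕1⊕1⊕0⊕1⊕1 = 0
s8: b8⊕b9⊕b10⊕b11⊕b12⊕b13⊕b14⊕b15⊕b24⊕b25⊕b26⊕b27⊕b28⊕b29⊕b30⊕b31 = 1⊕1⊕0⊕0⊕1⊕0⊕0⊕1⊕0⊕0⊕1⊕0⊕1⊕0⊕1⊕1 = 0
s16: b16⊕b17⊕b18⊕b19⊕b20⊕b21⊕b22⊕b23⊕b24⊕b25⊕b26⊕b27⊕b28⊕b29⊕b30⊕b31 = 0⊕0⊕1⊕0⊕1⊕0⊕0⊕1⊕0⊕0⊕1⊕0⊕1⊕0⊕1⊕1 = 1
Syndrome (s16...s1) = 10000 → position 16.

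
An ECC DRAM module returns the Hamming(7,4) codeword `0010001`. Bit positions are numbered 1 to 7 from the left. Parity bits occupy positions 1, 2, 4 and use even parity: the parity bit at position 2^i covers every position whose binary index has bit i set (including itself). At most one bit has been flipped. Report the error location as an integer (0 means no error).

4

s1: b1⊕b3⊕b5⊕b7 = 0⊕1⊕0⊕1 = 0
s2: b2⊕b3⊕b6⊕b7 = 0⊕1⊕0⊕1 = 0
s4: b4⊕b5⊕b6⊕b7 = 0⊕0⊕0⊕1 = 1
Syndrome (s4...s1) = 100 → position 4.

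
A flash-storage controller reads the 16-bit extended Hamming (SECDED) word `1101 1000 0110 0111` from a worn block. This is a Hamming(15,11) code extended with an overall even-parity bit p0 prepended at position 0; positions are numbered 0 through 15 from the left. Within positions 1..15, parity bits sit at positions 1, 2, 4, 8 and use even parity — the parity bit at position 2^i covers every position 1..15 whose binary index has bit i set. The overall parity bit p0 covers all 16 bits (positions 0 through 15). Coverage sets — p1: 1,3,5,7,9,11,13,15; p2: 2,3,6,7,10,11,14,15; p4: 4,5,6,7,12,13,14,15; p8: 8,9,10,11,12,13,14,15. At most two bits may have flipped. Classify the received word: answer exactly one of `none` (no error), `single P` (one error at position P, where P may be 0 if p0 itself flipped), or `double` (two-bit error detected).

s1: b1⊕b3⊕b5⊕b7⊕b9⊕b11⊕b13⊕b15 = 1⊕1⊕0⊕0⊕1⊕0⊕1⊕1 = 1
s2: b2⊕b3⊕b6⊕b7⊕b10⊕b11⊕b14⊕b15 = 0⊕1⊕0⊕0⊕1⊕0⊕1⊕1 = 0
s4: b4⊕b5⊕b6⊕b7⊕b12⊕b13⊕b14⊕b15 = 1⊕0⊕0⊕0⊕0⊕1⊕1⊕1 = 0
s8: b8⊕b9⊕b10⊕b11⊕b12⊕b13⊕b14⊕b15 = 0⊕1⊕1⊕0⊕0⊕1⊕1⊕1 = 1
Syndrome (s8...s1) = 1001 → position 9.
Overall parity (XOR of all 16 bits, including p0): 1⊕1⊕0⊕1⊕1⊕0⊕0⊕0⊕0⊕1⊕1⊕0⊕0⊕1⊕1⊕1 = 1
Overall=1, syndrome position=9 → single-bit error at position 9.

single 9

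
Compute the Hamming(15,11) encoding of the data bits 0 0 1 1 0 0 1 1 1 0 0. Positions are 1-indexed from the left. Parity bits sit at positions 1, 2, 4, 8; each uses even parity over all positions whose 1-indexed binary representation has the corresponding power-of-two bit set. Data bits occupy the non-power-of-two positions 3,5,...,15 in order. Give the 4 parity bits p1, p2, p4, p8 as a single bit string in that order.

1101

Place data bits at non-power-of-two positions: b3=0, b5=0, b6=1, b7=1, b9=0, b10=0, b11=1, b12=1, b13=1, b14=0, b15=0.
p1 = XOR of data positions {3,5,7,9,11,13,15} = 0⊕0⊕1⊕0⊕1⊕1⊕0 = 1
p2 = XOR of data positions {3,6,7,10,11,14,15} = 0⊕1⊕1⊕0⊕1⊕0⊕0 = 1
p4 = XOR of data positions {5,6,7,12,13,14,15} = 0⊕1⊕1⊕1⊕1⊕0⊕0 = 0
p8 = XOR of data positions {9,10,11,12,13,14,15} = 0⊕0⊕1⊕1⊕1⊕0⊕0 = 1
Parity bits p1,p2,p4,p8 = 1101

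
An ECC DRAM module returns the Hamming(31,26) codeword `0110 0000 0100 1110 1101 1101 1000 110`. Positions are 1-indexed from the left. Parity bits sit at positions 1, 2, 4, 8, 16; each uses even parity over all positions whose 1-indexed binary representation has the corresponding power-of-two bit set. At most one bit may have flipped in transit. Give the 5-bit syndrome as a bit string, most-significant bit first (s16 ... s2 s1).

10001

s1: b1⊕b3⊕b5⊕b7⊕b9⊕b11⊕b13⊕b15⊕b17⊕b19⊕b21⊕b23⊕b25⊕b27⊕b29⊕b31 = 0⊕1⊕0⊕0⊕0⊕0⊕1⊕1⊕1⊕0⊕1⊕0⊕1⊕0⊕1⊕0 = 1
s2: b2⊕b3⊕b6⊕b7⊕b10⊕b11⊕b14⊕b15⊕b18⊕b19⊕b22⊕b23⊕b26⊕b27⊕b30⊕b31 = 1⊕1⊕0⊕0⊕1⊕0⊕1⊕1⊕1⊕0⊕1⊕0⊕0⊕0⊕1⊕0 = 0
s4: b4⊕b5⊕b6⊕b7⊕b12⊕b13⊕b14⊕b15⊕b20⊕b21⊕b22⊕b23⊕b28⊕b29⊕b30⊕b31 = 0⊕0⊕0⊕0⊕0⊕1⊕1⊕1⊕1⊕1⊕1⊕0⊕0⊕1⊕1⊕0 = 0
s8: b8⊕b9⊕b10⊕b11⊕b12⊕b13⊕b14⊕b15⊕b24⊕b25⊕b26⊕b27⊕b28⊕b29⊕b30⊕b31 = 0⊕0⊕1⊕0⊕0⊕1⊕1⊕1⊕1⊕1⊕0⊕0⊕0⊕1⊕1⊕0 = 0
s16: b16⊕b17⊕b18⊕b19⊕b20⊕b21⊕b22⊕b23⊕b24⊕b25⊕b26⊕b27⊕b28⊕b29⊕b30⊕b31 = 0⊕1⊕1⊕0⊕1⊕1⊕1⊕0⊕1⊕1⊕0⊕0⊕0⊕1⊕1⊕0 = 1
Syndrome (s16...s1) = 10001 → position 17.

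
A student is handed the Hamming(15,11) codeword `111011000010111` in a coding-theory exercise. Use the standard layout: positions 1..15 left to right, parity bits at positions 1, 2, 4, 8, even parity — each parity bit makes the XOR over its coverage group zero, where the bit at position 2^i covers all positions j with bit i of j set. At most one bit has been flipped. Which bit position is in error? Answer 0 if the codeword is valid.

4

s1: b1⊕b3⊕b5⊕b7⊕b9⊕b11⊕b13⊕b15 = 1⊕1⊕1⊕0⊕0⊕1⊕1⊕1 = 0
s2: b2⊕b3⊕b6⊕b7⊕b10⊕b11⊕b14⊕b15 = 1⊕1⊕1⊕0⊕0⊕1⊕1⊕1 = 0
s4: b4⊕b5⊕b6⊕b7⊕b12⊕b13⊕b14⊕b15 = 0⊕1⊕1⊕0⊕0⊕1⊕1⊕1 = 1
s8: b8⊕b9⊕b10⊕b11⊕b12⊕b13⊕b14⊕b15 = 0⊕0⊕0⊕1⊕0⊕1⊕1⊕1 = 0
Syndrome (s8...s1) = 0100 → position 4.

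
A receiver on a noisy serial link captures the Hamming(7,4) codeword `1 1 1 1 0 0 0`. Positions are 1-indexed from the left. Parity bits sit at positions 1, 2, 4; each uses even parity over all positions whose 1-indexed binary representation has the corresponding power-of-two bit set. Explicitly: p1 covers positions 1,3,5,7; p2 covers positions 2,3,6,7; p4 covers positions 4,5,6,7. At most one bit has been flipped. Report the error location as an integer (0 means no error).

s1: b1⊕b3⊕b5⊕b7 = 1⊕1⊕0⊕0 = 0
s2: b2⊕b3⊕b6⊕b7 = 1⊕1⊕0⊕0 = 0
s4: b4⊕b5⊕b6⊕b7 = 1⊕0⊕0⊕0 = 1
Syndrome (s4...s1) = 100 → position 4.

4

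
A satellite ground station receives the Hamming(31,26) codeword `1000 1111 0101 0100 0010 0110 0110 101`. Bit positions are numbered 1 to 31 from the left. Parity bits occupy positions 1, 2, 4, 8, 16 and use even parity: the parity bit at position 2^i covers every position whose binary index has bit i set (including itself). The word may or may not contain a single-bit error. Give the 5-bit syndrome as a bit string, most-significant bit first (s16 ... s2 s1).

s1: b1⊕b3⊕b5⊕b7⊕b9⊕b11⊕b13⊕b15⊕b17⊕b19⊕b21⊕b23⊕b25⊕b27⊕b29⊕b31 = 1⊕0⊕1⊕1⊕0⊕0⊕0⊕0⊕0⊕1⊕0⊕1⊕0⊕1⊕1⊕1 = 0
s2: b2⊕b3⊕b6⊕b7⊕b10⊕b11⊕b14⊕b15⊕b18⊕b19⊕b22⊕b23⊕b26⊕b27⊕b30⊕b31 = 0⊕0⊕1⊕1⊕1⊕0⊕1⊕0⊕0⊕1⊕1⊕1⊕1⊕1⊕0⊕1 = 0
s4: b4⊕b5⊕b6⊕b7⊕b12⊕b13⊕b14⊕b15⊕b20⊕b21⊕b22⊕b23⊕b28⊕b29⊕b30⊕b31 = 0⊕1⊕1⊕1⊕1⊕0⊕1⊕0⊕0⊕0⊕1⊕1⊕0⊕1⊕0⊕1 = 1
s8: b8⊕b9⊕b10⊕b11⊕b12⊕b13⊕b14⊕b15⊕b24⊕b25⊕b26⊕b27⊕b28⊕b29⊕b30⊕b31 = 1⊕0⊕1⊕0⊕1⊕0⊕1⊕0⊕0⊕0⊕1⊕1⊕0⊕1⊕0⊕1 = 0
s16: b16⊕b17⊕b18⊕b19⊕b20⊕b21⊕b22⊕b23⊕b24⊕b25⊕b26⊕b27⊕b28⊕b29⊕b30⊕b31 = 0⊕0⊕0⊕1⊕0⊕0⊕1⊕1⊕0⊕0⊕1⊕1⊕0⊕1⊕0⊕1 = 1
Syndrome (s16...s1) = 10100 → position 20.

10100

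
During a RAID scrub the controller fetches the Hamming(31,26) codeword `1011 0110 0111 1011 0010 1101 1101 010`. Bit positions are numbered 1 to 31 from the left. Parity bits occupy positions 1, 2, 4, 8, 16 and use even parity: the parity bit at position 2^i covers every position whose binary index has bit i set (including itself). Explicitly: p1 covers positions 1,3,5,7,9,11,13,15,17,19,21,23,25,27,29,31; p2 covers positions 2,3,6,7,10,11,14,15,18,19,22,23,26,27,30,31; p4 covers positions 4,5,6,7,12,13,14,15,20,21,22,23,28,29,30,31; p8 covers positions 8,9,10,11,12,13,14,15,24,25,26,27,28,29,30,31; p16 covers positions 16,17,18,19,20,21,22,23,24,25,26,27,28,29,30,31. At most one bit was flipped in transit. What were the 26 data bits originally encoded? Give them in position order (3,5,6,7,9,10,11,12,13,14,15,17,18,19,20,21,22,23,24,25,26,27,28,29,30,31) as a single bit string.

s1: b1⊕b3⊕b5⊕b7⊕b9⊕b11⊕b13⊕b15⊕b17⊕b19⊕b21⊕b23⊕b25⊕b27⊕b29⊕b31 = 1⊕1⊕0⊕1⊕0⊕1⊕1⊕1⊕0⊕1⊕1⊕0⊕1⊕0⊕0⊕0 = 1
s2: b2⊕b3⊕b6⊕b7⊕b10⊕b11⊕b14⊕b15⊕b18⊕b19⊕b22⊕b23⊕b26⊕b27⊕b30⊕b31 = 0⊕1⊕1⊕1⊕1⊕1⊕0⊕1⊕0⊕1⊕1⊕0⊕1⊕0⊕1⊕0 = 0
s4: b4⊕b5⊕b6⊕b7⊕b12⊕b13⊕b14⊕b15⊕b20⊕b21⊕b22⊕b23⊕b28⊕b29⊕b30⊕b31 = 1⊕0⊕1⊕1⊕1⊕1⊕0⊕1⊕0⊕1⊕1⊕0⊕1⊕0⊕1⊕0 = 0
s8: b8⊕b9⊕b10⊕b11⊕b12⊕b13⊕b14⊕b15⊕b24⊕b25⊕b26⊕b27⊕b28⊕b29⊕b30⊕b31 = 0⊕0⊕1⊕1⊕1⊕1⊕0⊕1⊕1⊕1⊕1⊕0⊕1⊕0⊕1⊕0 = 0
s16: b16⊕b17⊕b18⊕b19⊕b20⊕b21⊕b22⊕b23⊕b24⊕b25⊕b26⊕b27⊕b28⊕b29⊕b30⊕b31 = 1⊕0⊕0⊕1⊕0⊕1⊕1⊕0⊕1⊕1⊕1⊕0⊕1⊕0⊕1⊕0 = 1
Syndrome (s16...s1) = 10001 → position 17.
Flip bit 17: corrected codeword = 1011011001111011101011011101010
Data bits at positions 3,5,6,7,9,10,11,12,13,14,15,17,18,19,20,21,22,23,24,25,26,27,28,29,30,31: 10110111101101011011101010

10110111101101011011101010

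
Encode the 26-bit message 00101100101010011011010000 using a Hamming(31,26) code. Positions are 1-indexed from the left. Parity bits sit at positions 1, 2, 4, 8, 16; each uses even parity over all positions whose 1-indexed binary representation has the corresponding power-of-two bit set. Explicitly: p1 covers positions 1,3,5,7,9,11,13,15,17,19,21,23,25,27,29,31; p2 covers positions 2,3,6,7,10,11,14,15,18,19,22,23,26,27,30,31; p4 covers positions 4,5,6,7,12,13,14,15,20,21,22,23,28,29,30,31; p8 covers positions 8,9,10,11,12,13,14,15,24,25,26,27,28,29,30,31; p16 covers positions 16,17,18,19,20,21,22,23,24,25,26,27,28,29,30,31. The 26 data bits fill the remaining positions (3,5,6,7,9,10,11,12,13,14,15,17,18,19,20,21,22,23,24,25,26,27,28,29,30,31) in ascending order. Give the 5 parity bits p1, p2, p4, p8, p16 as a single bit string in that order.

00110

Place data bits at non-power-of-two positions: b3=0, b5=0, b6=1, b7=0, b9=1, b10=1, b11=0, b12=0, b13=1, b14=0, b15=1, b17=0, b18=1, b19=0, b20=0, b21=1, b22=1, b23=0, b24=1, b25=1, b26=0, b27=1, b28=0, b29=0, b30=0, b31=0.
p1 = XOR of data positions {3,5,7,9,11,13,15,17,19,21,23,25,27,29,31} = 0⊕0⊕0⊕1⊕0⊕1⊕1⊕0⊕0⊕1⊕0⊕1⊕1⊕0⊕0 = 0
p2 = XOR of data positions {3,6,7,10,11,14,15,18,19,22,23,26,27,30,31} = 0⊕1⊕0⊕1⊕0⊕0⊕1⊕1⊕0⊕1⊕0⊕0⊕1⊕0⊕0 = 0
p4 = XOR of data positions {5,6,7,12,13,14,15,20,21,22,23,28,29,30,31} = 0⊕1⊕0⊕0⊕1⊕0⊕1⊕0⊕1⊕1⊕0⊕0⊕0⊕0⊕0 = 1
p8 = XOR of data positions {9,10,11,12,13,14,15,24,25,26,27,28,29,30,31} = 1⊕1⊕0⊕0⊕1⊕0⊕1⊕1⊕1⊕0⊕1⊕0⊕0⊕0⊕0 = 1
p16 = XOR of data positions {17,18,19,20,21,22,23,24,25,26,27,28,29,30,31} = 0⊕1⊕0⊕0⊕1⊕1⊕0⊕1⊕1⊕0⊕1⊕0⊕0⊕0⊕0 = 0
Parity bits p1,p2,p4,p8,p16 = 00110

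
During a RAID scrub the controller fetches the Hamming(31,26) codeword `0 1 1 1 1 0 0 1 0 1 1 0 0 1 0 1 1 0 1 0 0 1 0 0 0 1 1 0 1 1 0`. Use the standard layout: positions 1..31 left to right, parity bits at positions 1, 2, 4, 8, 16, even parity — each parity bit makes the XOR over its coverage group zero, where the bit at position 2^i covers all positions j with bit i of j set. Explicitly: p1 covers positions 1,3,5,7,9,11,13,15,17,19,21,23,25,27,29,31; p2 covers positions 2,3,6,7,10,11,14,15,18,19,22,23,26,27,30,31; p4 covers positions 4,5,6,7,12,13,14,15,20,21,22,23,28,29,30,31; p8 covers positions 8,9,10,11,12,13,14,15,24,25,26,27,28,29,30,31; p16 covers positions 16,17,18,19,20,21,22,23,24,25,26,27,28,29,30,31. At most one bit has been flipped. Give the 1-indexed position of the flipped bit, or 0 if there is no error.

s1: b1⊕b3⊕b5⊕b7⊕b9⊕b11⊕b13⊕b15⊕b17⊕b19⊕b21⊕b23⊕b25⊕b27⊕b29⊕b31 = 0⊕1⊕1⊕0⊕0⊕1⊕0⊕0⊕1⊕1⊕0⊕0⊕0⊕1⊕1⊕0 = 1
s2: b2⊕b3⊕b6⊕b7⊕b10⊕b11⊕b14⊕b15⊕b18⊕b19⊕b22⊕b23⊕b26⊕b27⊕b30⊕b31 = 1⊕1⊕0⊕0⊕1⊕1⊕1⊕0⊕0⊕1⊕1⊕0⊕1⊕1⊕1⊕0 = 0
s4: b4⊕b5⊕b6⊕b7⊕b12⊕b13⊕b14⊕b15⊕b20⊕b21⊕b22⊕b23⊕b28⊕b29⊕b30⊕b31 = 1⊕1⊕0⊕0⊕0⊕0⊕1⊕0⊕0⊕0⊕1⊕0⊕0⊕1⊕1⊕0 = 0
s8: b8⊕b9⊕b10⊕b11⊕b12⊕b13⊕b14⊕b15⊕b24⊕b25⊕b26⊕b27⊕b28⊕b29⊕b30⊕b31 = 1⊕0⊕1⊕1⊕0⊕0⊕1⊕0⊕0⊕0⊕1⊕1⊕0⊕1⊕1⊕0 = 0
s16: b16⊕b17⊕b18⊕b19⊕b20⊕b21⊕b22⊕b23⊕b24⊕b25⊕b26⊕b27⊕b28⊕b29⊕b30⊕b31 = 1⊕1⊕0⊕1⊕0⊕0⊕1⊕0⊕0⊕0⊕1⊕1⊕0⊕1⊕1⊕0 = 0
Syndrome (s16...s1) = 00001 → position 1.

1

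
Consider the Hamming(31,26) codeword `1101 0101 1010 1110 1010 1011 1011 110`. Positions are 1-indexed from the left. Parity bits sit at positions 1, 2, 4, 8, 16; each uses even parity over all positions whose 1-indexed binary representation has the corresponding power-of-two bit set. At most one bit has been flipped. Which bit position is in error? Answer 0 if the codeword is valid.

2

s1: b1⊕b3⊕b5⊕b7⊕b9⊕b11⊕b13⊕b15⊕b17⊕b19⊕b21⊕b23⊕b25⊕b27⊕b29⊕b31 = 1⊕0⊕0⊕0⊕1⊕1⊕1⊕1⊕1⊕1⊕1⊕1⊕1⊕1⊕1⊕0 = 0
s2: b2⊕b3⊕b6⊕b7⊕b10⊕b11⊕b14⊕b15⊕b18⊕b19⊕b22⊕b23⊕b26⊕b27⊕b30⊕b31 = 1⊕0⊕1⊕0⊕0⊕1⊕1⊕1⊕0⊕1⊕0⊕1⊕0⊕1⊕1⊕0 = 1
s4: b4⊕b5⊕b6⊕b7⊕b12⊕b13⊕b14⊕b15⊕b20⊕b21⊕b22⊕b23⊕b28⊕b29⊕b30⊕b31 = 1⊕0⊕1⊕0⊕0⊕1⊕1⊕1⊕0⊕1⊕0⊕1⊕1⊕1⊕1⊕0 = 0
s8: b8⊕b9⊕b10⊕b11⊕b12⊕b13⊕b14⊕b15⊕b24⊕b25⊕b26⊕b27⊕b28⊕b29⊕b30⊕b31 = 1⊕1⊕0⊕1⊕0⊕1⊕1⊕1⊕1⊕1⊕0⊕1⊕1⊕1⊕1⊕0 = 0
s16: b16⊕b17⊕b18⊕b19⊕b20⊕b21⊕b22⊕b23⊕b24⊕b25⊕b26⊕b27⊕b28⊕b29⊕b30⊕b31 = 0⊕1⊕0⊕1⊕0⊕1⊕0⊕1⊕1⊕1⊕0⊕1⊕1⊕1⊕1⊕0 = 0
Syndrome (s16...s1) = 00010 → position 2.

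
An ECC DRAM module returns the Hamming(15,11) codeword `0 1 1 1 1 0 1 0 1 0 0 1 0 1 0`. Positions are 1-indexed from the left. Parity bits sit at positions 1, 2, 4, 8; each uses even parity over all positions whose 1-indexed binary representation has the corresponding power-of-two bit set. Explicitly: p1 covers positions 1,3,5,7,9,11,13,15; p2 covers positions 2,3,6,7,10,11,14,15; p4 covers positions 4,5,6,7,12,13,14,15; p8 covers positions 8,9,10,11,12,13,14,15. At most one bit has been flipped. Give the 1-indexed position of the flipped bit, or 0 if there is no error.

s1: b1⊕b3⊕b5⊕b7⊕b9⊕b11⊕b13⊕b15 = 0⊕1⊕1⊕1⊕1⊕0⊕0⊕0 = 0
s2: b2⊕b3⊕b6⊕b7⊕b10⊕b11⊕b14⊕b15 = 1⊕1⊕0⊕1⊕0⊕0⊕1⊕0 = 0
s4: b4⊕b5⊕b6⊕b7⊕b12⊕b13⊕b14⊕b15 = 1⊕1⊕0⊕1⊕1⊕0⊕1⊕0 = 1
s8: b8⊕b9⊕b10⊕b11⊕b12⊕b13⊕b14⊕b15 = 0⊕1⊕0⊕0⊕1⊕0⊕1⊕0 = 1
Syndrome (s8...s1) = 1100 → position 12.

12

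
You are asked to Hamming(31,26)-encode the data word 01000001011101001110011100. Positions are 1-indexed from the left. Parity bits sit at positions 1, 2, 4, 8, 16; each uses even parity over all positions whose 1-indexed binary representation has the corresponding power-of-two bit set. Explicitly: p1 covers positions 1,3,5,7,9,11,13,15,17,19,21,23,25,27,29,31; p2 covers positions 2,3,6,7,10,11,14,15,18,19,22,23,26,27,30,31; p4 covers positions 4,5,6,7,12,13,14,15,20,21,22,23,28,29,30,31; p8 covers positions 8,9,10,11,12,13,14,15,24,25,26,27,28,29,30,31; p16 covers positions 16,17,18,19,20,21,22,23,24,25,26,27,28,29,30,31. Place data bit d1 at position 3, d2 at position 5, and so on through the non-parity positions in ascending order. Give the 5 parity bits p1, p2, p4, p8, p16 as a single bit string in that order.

Place data bits at non-power-of-two positions: b3=0, b5=1, b6=0, b7=0, b9=0, b10=0, b11=0, b12=1, b13=0, b14=1, b15=1, b17=1, b18=0, b19=1, b20=0, b21=0, b22=1, b23=1, b24=1, b25=0, b26=0, b27=1, b28=1, b29=1, b30=0, b31=0.
p1 = XOR of data positions {3,5,7,9,11,13,15,17,19,21,23,25,27,29,31} = 0⊕1⊕0⊕0⊕0⊕0⊕1⊕1⊕1⊕0⊕1⊕0⊕1⊕1⊕0 = 1
p2 = XOR of data positions {3,6,7,10,11,14,15,18,19,22,23,26,27,30,31} = 0⊕0⊕0⊕0⊕0⊕1⊕1⊕0⊕1⊕1⊕1⊕0⊕1⊕0⊕0 = 0
p4 = XOR of data positions {5,6,7,12,13,14,15,20,21,22,23,28,29,30,31} = 1⊕0⊕0⊕1⊕0⊕1⊕1⊕0⊕0⊕1⊕1⊕1⊕1⊕0⊕0 = 0
p8 = XOR of data positions {9,10,11,12,13,14,15,24,25,26,27,28,29,30,31} = 0⊕0⊕0⊕1⊕0⊕1⊕1⊕1⊕0⊕0⊕1⊕1⊕1⊕0⊕0 = 1
p16 = XOR of data positions {17,18,19,20,21,22,23,24,25,26,27,28,29,30,31} = 1⊕0⊕1⊕0⊕0⊕1⊕1⊕1⊕0⊕0⊕1⊕1⊕1⊕0⊕0 = 0
Parity bits p1,p2,p4,p8,p16 = 10010

10010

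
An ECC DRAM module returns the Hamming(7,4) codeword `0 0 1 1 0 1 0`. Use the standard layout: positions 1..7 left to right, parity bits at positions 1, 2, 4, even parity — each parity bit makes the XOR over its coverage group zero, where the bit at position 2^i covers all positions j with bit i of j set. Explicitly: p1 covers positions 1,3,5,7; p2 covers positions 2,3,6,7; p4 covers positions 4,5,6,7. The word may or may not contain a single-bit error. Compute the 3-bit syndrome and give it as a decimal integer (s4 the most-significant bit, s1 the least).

s1: b1⊕b3⊕b5⊕b7 = 0⊕1⊕0⊕0 = 1
s2: b2⊕b3⊕b6⊕b7 = 0⊕1⊕1⊕0 = 0
s4: b4⊕b5⊕b6⊕b7 = 1⊕0⊕1⊕0 = 0
Syndrome (s4...s1) = 001 → position 1.

1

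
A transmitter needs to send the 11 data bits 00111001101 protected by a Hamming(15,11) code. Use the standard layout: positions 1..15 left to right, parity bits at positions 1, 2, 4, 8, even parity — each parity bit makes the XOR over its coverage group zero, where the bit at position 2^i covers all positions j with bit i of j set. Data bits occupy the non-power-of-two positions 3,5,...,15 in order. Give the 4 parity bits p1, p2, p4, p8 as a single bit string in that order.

0110

Place data bits at non-power-of-two positions: b3=0, b5=0, b6=1, b7=1, b9=1, b10=0, b11=0, b12=1, b13=1, b14=0, b15=1.
p1 = XOR of data positions {3,5,7,9,11,13,15} = 0⊕0⊕1⊕1⊕0⊕1⊕1 = 0
p2 = XOR of data positions {3,6,7,10,11,14,15} = 0⊕1⊕1⊕0⊕0⊕0⊕1 = 1
p4 = XOR of data positions {5,6,7,12,13,14,15} = 0⊕1⊕1⊕1⊕1⊕0⊕1 = 1
p8 = XOR of data positions {9,10,11,12,13,14,15} = 1⊕0⊕0⊕1⊕1⊕0⊕1 = 0
Parity bits p1,p2,p4,p8 = 0110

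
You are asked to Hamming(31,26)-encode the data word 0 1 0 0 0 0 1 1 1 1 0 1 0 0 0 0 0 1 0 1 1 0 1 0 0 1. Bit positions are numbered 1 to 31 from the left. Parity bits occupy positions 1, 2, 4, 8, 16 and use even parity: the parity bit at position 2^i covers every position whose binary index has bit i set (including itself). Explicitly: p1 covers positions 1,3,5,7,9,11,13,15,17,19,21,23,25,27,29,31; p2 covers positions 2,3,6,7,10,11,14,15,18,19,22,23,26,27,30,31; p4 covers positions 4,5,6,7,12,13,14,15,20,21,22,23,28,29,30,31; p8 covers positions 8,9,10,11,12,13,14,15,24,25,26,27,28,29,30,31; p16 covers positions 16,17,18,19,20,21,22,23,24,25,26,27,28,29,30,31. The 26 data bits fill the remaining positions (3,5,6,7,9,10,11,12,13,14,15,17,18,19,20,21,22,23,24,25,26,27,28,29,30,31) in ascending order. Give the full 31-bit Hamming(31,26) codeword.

Place data bits at non-power-of-two positions: b3=0, b5=1, b6=0, b7=0, b9=0, b10=0, b11=1, b12=1, b13=1, b14=1, b15=0, b17=1, b18=0, b19=0, b20=0, b21=0, b22=0, b23=1, b24=0, b25=1, b26=1, b27=0, b28=1, b29=0, b30=0, b31=1.
p1 = XOR of data positions {3,5,7,9,11,13,15,17,19,21,23,25,27,29,31} = 0⊕1⊕0⊕0⊕1⊕1⊕0⊕1⊕0⊕0⊕1⊕1⊕0⊕0⊕1 = 1
p2 = XOR of data positions {3,6,7,10,11,14,15,18,19,22,23,26,27,30,31} = 0⊕0⊕0⊕0⊕1⊕1⊕0⊕0⊕0⊕0⊕1⊕1⊕0⊕0⊕1 = 1
p4 = XOR of data positions {5,6,7,12,13,14,15,20,21,22,23,28,29,30,31} = 1⊕0⊕0⊕1⊕1⊕1⊕0⊕0⊕0⊕0⊕1⊕1⊕0⊕0⊕1 = 1
p8 = XOR of data positions {9,10,11,12,13,14,15,24,25,26,27,28,29,30,31} = 0⊕0⊕1⊕1⊕1⊕1⊕0⊕0⊕1⊕1⊕0⊕1⊕0⊕0⊕1 = 0
p16 = XOR of data positions {17,18,19,20,21,22,23,24,25,26,27,28,29,30,31} = 1⊕0⊕0⊕0⊕0⊕0⊕1⊕0⊕1⊕1⊕0⊕1⊕0⊕0⊕1 = 0
Codeword b1..b31 = 1101100000111100100000101101001

1101100000111100100000101101001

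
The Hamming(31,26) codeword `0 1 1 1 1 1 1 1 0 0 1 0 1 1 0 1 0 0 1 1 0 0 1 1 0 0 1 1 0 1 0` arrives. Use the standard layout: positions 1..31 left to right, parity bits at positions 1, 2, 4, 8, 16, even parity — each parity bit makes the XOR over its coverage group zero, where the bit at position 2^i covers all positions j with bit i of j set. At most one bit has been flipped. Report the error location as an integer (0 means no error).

0

s1: b1⊕b3⊕b5⊕b7⊕b9⊕b11⊕b13⊕b15⊕b17⊕b19⊕b21⊕b23⊕b25⊕b27⊕b29⊕b31 = 0⊕1⊕1⊕1⊕0⊕1⊕1⊕0⊕0⊕1⊕0⊕1⊕0⊕1⊕0⊕0 = 0
s2: b2⊕b3⊕b6⊕b7⊕b10⊕b11⊕b14⊕b15⊕b18⊕b19⊕b22⊕b23⊕b26⊕b27⊕b30⊕b31 = 1⊕1⊕1⊕1⊕0⊕1⊕1⊕0⊕0⊕1⊕0⊕1⊕0⊕1⊕1⊕0 = 0
s4: b4⊕b5⊕b6⊕b7⊕b12⊕b13⊕b14⊕b15⊕b20⊕b21⊕b22⊕b23⊕b28⊕b29⊕b30⊕b31 = 1⊕1⊕1⊕1⊕0⊕1⊕1⊕0⊕1⊕0⊕0⊕1⊕1⊕0⊕1⊕0 = 0
s8: b8⊕b9⊕b10⊕b11⊕b12⊕b13⊕b14⊕b15⊕b24⊕b25⊕b26⊕b27⊕b28⊕b29⊕b30⊕b31 = 1⊕0⊕0⊕1⊕0⊕1⊕1⊕0⊕1⊕0⊕0⊕1⊕1⊕0⊕1⊕0 = 0
s16: b16⊕b17⊕b18⊕b19⊕b20⊕b21⊕b22⊕b23⊕b24⊕b25⊕b26⊕b27⊕b28⊕b29⊕b30⊕b31 = 1⊕0⊕0⊕1⊕1⊕0⊕0⊕1⊕1⊕0⊕0⊕1⊕1⊕0⊕1⊕0 = 0
Syndrome (s16...s1) = 00000 → position 0 (no error).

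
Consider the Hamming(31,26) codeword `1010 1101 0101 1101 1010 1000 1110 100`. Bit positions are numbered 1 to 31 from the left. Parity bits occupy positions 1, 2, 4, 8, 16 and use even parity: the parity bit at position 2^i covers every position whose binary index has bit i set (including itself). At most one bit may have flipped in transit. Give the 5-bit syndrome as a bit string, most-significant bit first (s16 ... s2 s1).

s1: b1⊕b3⊕b5⊕b7⊕b9⊕b11⊕b13⊕b15⊕b17⊕b19⊕b21⊕b23⊕b25⊕b27⊕b29⊕b31 = 1⊕1⊕1⊕0⊕0⊕0⊕1⊕0⊕1⊕1⊕1⊕0⊕1⊕1⊕1⊕0 = 0
s2: b2⊕b3⊕b6⊕b7⊕b10⊕b11⊕b14⊕b15⊕b18⊕b19⊕b22⊕b23⊕b26⊕b27⊕b30⊕b31 = 0⊕1⊕1⊕0⊕1⊕0⊕1⊕0⊕0⊕1⊕0⊕0⊕1⊕1⊕0⊕0 = 1
s4: b4⊕b5⊕b6⊕b7⊕b12⊕b13⊕b14⊕b15⊕b20⊕b21⊕b22⊕b23⊕b28⊕b29⊕b30⊕b31 = 0⊕1⊕1⊕0⊕1⊕1⊕1⊕0⊕0⊕1⊕0⊕0⊕0⊕1⊕0⊕0 = 1
s8: b8⊕b9⊕b10⊕b11⊕b12⊕b13⊕b14⊕b15⊕b24⊕b25⊕b26⊕b27⊕b28⊕b29⊕b30⊕b31 = 1⊕0⊕1⊕0⊕1⊕1⊕1⊕0⊕0⊕1⊕1⊕1⊕0⊕1⊕0⊕0 = 1
s16: b16⊕b17⊕b18⊕b19⊕b20⊕b21⊕b22⊕b23⊕b24⊕b25⊕b26⊕b27⊕b28⊕b29⊕b30⊕b31 = 1⊕1⊕0⊕1⊕0⊕1⊕0⊕0⊕0⊕1⊕1⊕1⊕0⊕1⊕0⊕0 = 0
Syndrome (s16...s1) = 01110 → position 14.

01110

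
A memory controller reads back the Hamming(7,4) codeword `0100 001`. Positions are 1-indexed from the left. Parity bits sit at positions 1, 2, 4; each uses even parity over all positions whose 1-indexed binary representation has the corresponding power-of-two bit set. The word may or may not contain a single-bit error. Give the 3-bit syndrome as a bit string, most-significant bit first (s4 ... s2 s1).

s1: b1⊕b3⊕b5⊕b7 = 0⊕0⊕0⊕1 = 1
s2: b2⊕b3⊕b6⊕b7 = 1⊕0⊕0⊕1 = 0
s4: b4⊕b5⊕b6⊕b7 = 0⊕0⊕0⊕1 = 1
Syndrome (s4...s1) = 101 → position 5.

101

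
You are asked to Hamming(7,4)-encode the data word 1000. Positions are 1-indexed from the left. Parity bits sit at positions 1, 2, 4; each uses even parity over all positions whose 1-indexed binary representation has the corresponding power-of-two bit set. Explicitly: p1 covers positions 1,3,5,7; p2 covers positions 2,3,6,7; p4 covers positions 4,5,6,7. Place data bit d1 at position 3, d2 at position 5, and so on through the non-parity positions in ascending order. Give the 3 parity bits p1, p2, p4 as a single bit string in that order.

Place data bits at non-power-of-two positions: b3=1, b5=0, b6=0, b7=0.
p1 = XOR of data positions {3,5,7} = 1⊕0⊕0 = 1
p2 = XOR of data positions {3,6,7} = 1⊕0⊕0 = 1
p4 = XOR of data positions {5,6,7} = 0⊕0⊕0 = 0
Parity bits p1,p2,p4 = 110

110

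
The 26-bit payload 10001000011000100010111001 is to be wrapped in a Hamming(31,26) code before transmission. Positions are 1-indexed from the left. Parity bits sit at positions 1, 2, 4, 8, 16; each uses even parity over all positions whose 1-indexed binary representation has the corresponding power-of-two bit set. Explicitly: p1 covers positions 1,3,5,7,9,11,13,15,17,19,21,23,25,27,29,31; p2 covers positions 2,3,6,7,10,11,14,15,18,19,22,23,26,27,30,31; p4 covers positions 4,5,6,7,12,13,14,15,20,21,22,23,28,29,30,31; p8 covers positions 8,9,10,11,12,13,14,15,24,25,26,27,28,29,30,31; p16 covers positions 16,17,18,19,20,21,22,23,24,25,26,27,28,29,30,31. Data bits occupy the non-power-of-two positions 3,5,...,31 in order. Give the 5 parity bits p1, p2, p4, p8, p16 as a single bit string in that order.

Place data bits at non-power-of-two positions: b3=1, b5=0, b6=0, b7=0, b9=1, b10=0, b11=0, b12=0, b13=0, b14=1, b15=1, b17=0, b18=0, b19=0, b20=1, b21=0, b22=0, b23=0, b24=1, b25=0, b26=1, b27=1, b28=1, b29=0, b30=0, b31=1.
p1 = XOR of data positions {3,5,7,9,11,13,15,17,19,21,23,25,27,29,31} = 1⊕0⊕0⊕1⊕0⊕0⊕1⊕0⊕0⊕0⊕0⊕0⊕1⊕0⊕1 = 1
p2 = XOR of data positions {3,6,7,10,11,14,15,18,19,22,23,26,27,30,31} = 1⊕0⊕0⊕0⊕0⊕1⊕1⊕0⊕0⊕0⊕0⊕1⊕1⊕0⊕1 = 0
p4 = XOR of data positions {5,6,7,12,13,14,15,20,21,22,23,28,29,30,31} = 0⊕0⊕0⊕0⊕0⊕1⊕1⊕1⊕0⊕0⊕0⊕1⊕0⊕0⊕1 = 1
p8 = XOR of data positions {9,10,11,12,13,14,15,24,25,26,27,28,29,30,31} = 1⊕0⊕0⊕0⊕0⊕1⊕1⊕1⊕0⊕1⊕1⊕1⊕0⊕0⊕1 = 0
p16 = XOR of data positions {17,18,19,20,21,22,23,24,25,26,27,28,29,30,31} = 0⊕0⊕0⊕1⊕0⊕0⊕0⊕1⊕0⊕1⊕1⊕1⊕0⊕0⊕1 = 0
Parity bits p1,p2,p4,p8,p16 = 10100

10100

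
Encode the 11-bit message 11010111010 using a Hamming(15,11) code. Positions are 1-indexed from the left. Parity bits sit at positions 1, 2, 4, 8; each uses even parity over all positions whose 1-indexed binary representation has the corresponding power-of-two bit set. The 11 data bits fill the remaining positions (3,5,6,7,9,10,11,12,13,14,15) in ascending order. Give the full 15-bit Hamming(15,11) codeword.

Place data bits at non-power-of-two positions: b3=1, b5=1, b6=0, b7=1, b9=0, b10=1, b11=1, b12=1, b13=0, b14=1, b15=0.
p1 = XOR of data positions {3,5,7,9,11,13,15} = 1⊕1⊕1⊕0⊕1⊕0⊕0 = 0
p2 = XOR of data positions {3,6,7,10,11,14,15} = 1⊕0⊕1⊕1⊕1⊕1⊕0 = 1
p4 = XOR of data positions {5,6,7,12,13,14,15} = 1⊕0⊕1⊕1⊕0⊕1⊕0 = 0
p8 = XOR of data positions {9,10,11,12,13,14,15} = 0⊕1⊕1⊕1⊕0⊕1⊕0 = 0
Codeword b1..b15 = 011010100111010

011010100111010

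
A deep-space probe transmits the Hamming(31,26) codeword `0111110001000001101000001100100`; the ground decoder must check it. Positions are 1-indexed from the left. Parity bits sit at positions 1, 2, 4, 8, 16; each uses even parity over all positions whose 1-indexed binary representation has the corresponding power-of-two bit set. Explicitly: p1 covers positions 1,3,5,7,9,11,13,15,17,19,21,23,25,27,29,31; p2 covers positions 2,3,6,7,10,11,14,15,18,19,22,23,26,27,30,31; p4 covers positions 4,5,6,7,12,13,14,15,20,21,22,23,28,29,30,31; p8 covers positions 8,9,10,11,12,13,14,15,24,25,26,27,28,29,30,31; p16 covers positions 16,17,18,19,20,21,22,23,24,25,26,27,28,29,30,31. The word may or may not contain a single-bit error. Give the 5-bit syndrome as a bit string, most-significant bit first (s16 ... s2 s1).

s1: b1⊕b3⊕b5⊕b7⊕b9⊕b11⊕b13⊕b15⊕b17⊕b19⊕b21⊕b23⊕b25⊕b27⊕b29⊕b31 = 0⊕1⊕1⊕0⊕0⊕0⊕0⊕0⊕1⊕1⊕0⊕0⊕1⊕0⊕1⊕0 = 0
s2: b2⊕b3⊕b6⊕b7⊕b10⊕b11⊕b14⊕b15⊕b18⊕b19⊕b22⊕b23⊕b26⊕b27⊕b30⊕b31 = 1⊕1⊕1⊕0⊕1⊕0⊕0⊕0⊕0⊕1⊕0⊕0⊕1⊕0⊕0⊕0 = 0
s4: b4⊕b5⊕b6⊕b7⊕b12⊕b13⊕b14⊕b15⊕b20⊕b21⊕b22⊕b23⊕b28⊕b29⊕b30⊕b31 = 1⊕1⊕1⊕0⊕0⊕0⊕0⊕0⊕0⊕0⊕0⊕0⊕0⊕1⊕0⊕0 = 0
s8: b8⊕b9⊕b10⊕b11⊕b12⊕b13⊕b14⊕b15⊕b24⊕b25⊕b26⊕b27⊕b28⊕b29⊕b30⊕b31 = 0⊕0⊕1⊕0⊕0⊕0⊕0⊕0⊕0⊕1⊕1⊕0⊕0⊕1⊕0⊕0 = 0
s16: b16⊕b17⊕b18⊕b19⊕b20⊕b21⊕b22⊕b23⊕b24⊕b25⊕b26⊕b27⊕b28⊕b29⊕b30⊕b31 = 1⊕1⊕0⊕1⊕0⊕0⊕0⊕0⊕0⊕1⊕1⊕0⊕0⊕1⊕0⊕0 = 0
Syndrome (s16...s1) = 00000 → position 0 (no error).

00000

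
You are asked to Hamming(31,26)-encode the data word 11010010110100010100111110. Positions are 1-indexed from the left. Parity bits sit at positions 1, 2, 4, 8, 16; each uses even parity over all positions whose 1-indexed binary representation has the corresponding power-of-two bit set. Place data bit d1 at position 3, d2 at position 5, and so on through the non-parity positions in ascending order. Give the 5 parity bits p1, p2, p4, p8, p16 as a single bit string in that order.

00100

Place data bits at non-power-of-two positions: b3=1, b5=1, b6=0, b7=1, b9=0, b10=0, b11=1, b12=0, b13=1, b14=1, b15=0, b17=1, b18=0, b19=0, b20=0, b21=1, b22=0, b23=1, b24=0, b25=0, b26=1, b27=1, b28=1, b29=1, b30=1, b31=0.
p1 = XOR of data positions {3,5,7,9,11,13,15,17,19,21,23,25,27,29,31} = 1⊕1⊕1⊕0⊕1⊕1⊕0⊕1⊕0⊕1⊕1⊕0⊕1⊕1⊕0 = 0
p2 = XOR of data positions {3,6,7,10,11,14,15,18,19,22,23,26,27,30,31} = 1⊕0⊕1⊕0⊕1⊕1⊕0⊕0⊕0⊕0⊕1⊕1⊕1⊕1⊕0 = 0
p4 = XOR of data positions {5,6,7,12,13,14,15,20,21,22,23,28,29,30,31} = 1⊕0⊕1⊕0⊕1⊕1⊕0⊕0⊕1⊕0⊕1⊕1⊕1⊕1⊕0 = 1
p8 = XOR of data positions {9,10,11,12,13,14,15,24,25,26,27,28,29,30,31} = 0⊕0⊕1⊕0⊕1⊕1⊕0⊕0⊕0⊕1⊕1⊕1⊕1⊕1⊕0 = 0
p16 = XOR of data positions {17,18,19,20,21,22,23,24,25,26,27,28,29,30,31} = 1⊕0⊕0⊕0⊕1⊕0⊕1⊕0⊕0⊕1⊕1⊕1⊕1⊕1⊕0 = 0
Parity bits p1,p2,p4,p8,p16 = 00100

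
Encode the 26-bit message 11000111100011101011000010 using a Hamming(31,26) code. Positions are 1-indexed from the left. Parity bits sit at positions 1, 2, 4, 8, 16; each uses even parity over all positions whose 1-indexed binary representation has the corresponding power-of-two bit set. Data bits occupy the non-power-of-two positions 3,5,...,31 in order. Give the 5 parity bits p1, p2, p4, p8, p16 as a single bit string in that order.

01011

Place data bits at non-power-of-two positions: b3=1, b5=1, b6=0, b7=0, b9=0, b10=1, b11=1, b12=1, b13=1, b14=0, b15=0, b17=0, b18=1, b19=1, b20=1, b21=0, b22=1, b23=0, b24=1, b25=1, b26=0, b27=0, b28=0, b29=0, b30=1, b31=0.
p1 = XOR of data positions {3,5,7,9,11,13,15,17,19,21,23,25,27,29,31} = 1⊕1⊕0⊕0⊕1⊕1⊕0⊕0⊕1⊕0⊕0⊕1⊕0⊕0⊕0 = 0
p2 = XOR of data positions {3,6,7,10,11,14,15,18,19,22,23,26,27,30,31} = 1⊕0⊕0⊕1⊕1⊕0⊕0⊕1⊕1⊕1⊕0⊕0⊕0⊕1⊕0 = 1
p4 = XOR of data positions {5,6,7,12,13,14,15,20,21,22,23,28,29,30,31} = 1⊕0⊕0⊕1⊕1⊕0⊕0⊕1⊕0⊕1⊕0⊕0⊕0⊕1⊕0 = 0
p8 = XOR of data positions {9,10,11,12,13,14,15,24,25,26,27,28,29,30,31} = 0⊕1⊕1⊕1⊕1⊕0⊕0⊕1⊕1⊕0⊕0⊕0⊕0⊕1⊕0 = 1
p16 = XOR of data positions {17,18,19,20,21,22,23,24,25,26,27,28,29,30,31} = 0⊕1⊕1⊕1⊕0⊕1⊕0⊕1⊕1⊕0⊕0⊕0⊕0⊕1⊕0 = 1
Parity bits p1,p2,p4,p8,p16 = 01011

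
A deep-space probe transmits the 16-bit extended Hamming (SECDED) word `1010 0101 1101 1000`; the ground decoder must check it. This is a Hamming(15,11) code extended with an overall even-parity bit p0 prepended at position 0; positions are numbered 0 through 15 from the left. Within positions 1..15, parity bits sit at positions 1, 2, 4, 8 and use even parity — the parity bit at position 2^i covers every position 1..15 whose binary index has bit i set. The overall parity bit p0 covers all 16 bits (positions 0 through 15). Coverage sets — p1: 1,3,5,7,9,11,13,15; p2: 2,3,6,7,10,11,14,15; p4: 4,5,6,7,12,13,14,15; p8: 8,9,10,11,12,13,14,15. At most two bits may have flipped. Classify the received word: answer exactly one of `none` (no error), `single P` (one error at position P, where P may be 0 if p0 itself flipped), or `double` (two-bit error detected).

double

s1: b1⊕b3⊕b5⊕b7⊕b9⊕b11⊕b13⊕b15 = 0⊕0⊕1⊕1⊕1⊕1⊕0⊕0 = 0
s2: b2⊕b3⊕b6⊕b7⊕b10⊕b11⊕b14⊕b15 = 1⊕0⊕0⊕1⊕0⊕1⊕0⊕0 = 1
s4: b4⊕b5⊕b6⊕b7⊕b12⊕b13⊕b14⊕b15 = 0⊕1⊕0⊕1⊕1⊕0⊕0⊕0 = 1
s8: b8⊕b9⊕b10⊕b11⊕b12⊕b13⊕b14⊕b15 = 1⊕1⊕0⊕1⊕1⊕0⊕0⊕0 = 0
Syndrome (s8...s1) = 0110 → position 6.
Overall parity (XOR of all 16 bits, including p0): 1⊕0⊕1⊕0⊕0⊕1⊕0⊕1⊕1⊕1⊕0⊕1⊕1⊕0⊕0⊕0 = 0
Overall=0, syndrome position=6 → double-bit error detected (uncorrectable).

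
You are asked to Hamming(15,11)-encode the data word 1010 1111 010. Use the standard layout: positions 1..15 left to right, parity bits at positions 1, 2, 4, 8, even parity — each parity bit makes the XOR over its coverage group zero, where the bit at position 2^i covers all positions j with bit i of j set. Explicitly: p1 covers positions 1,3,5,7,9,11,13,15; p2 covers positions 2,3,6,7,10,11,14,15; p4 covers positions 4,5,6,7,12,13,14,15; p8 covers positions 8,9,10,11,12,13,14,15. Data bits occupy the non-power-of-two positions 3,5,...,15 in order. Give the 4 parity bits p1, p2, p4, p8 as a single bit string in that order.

1111

Place data bits at non-power-of-two positions: b3=1, b5=0, b6=1, b7=0, b9=1, b10=1, b11=1, b12=1, b13=0, b14=1, b15=0.
p1 = XOR of data positions {3,5,7,9,11,13,15} = 1⊕0⊕0⊕1⊕1⊕0⊕0 = 1
p2 = XOR of data positions {3,6,7,10,11,14,15} = 1⊕1⊕0⊕1⊕1⊕1⊕0 = 1
p4 = XOR of data positions {5,6,7,12,13,14,15} = 0⊕1⊕0⊕1⊕0⊕1⊕0 = 1
p8 = XOR of data positions {9,10,11,12,13,14,15} = 1⊕1⊕1⊕1⊕0⊕1⊕0 = 1
Parity bits p1,p2,p4,p8 = 1111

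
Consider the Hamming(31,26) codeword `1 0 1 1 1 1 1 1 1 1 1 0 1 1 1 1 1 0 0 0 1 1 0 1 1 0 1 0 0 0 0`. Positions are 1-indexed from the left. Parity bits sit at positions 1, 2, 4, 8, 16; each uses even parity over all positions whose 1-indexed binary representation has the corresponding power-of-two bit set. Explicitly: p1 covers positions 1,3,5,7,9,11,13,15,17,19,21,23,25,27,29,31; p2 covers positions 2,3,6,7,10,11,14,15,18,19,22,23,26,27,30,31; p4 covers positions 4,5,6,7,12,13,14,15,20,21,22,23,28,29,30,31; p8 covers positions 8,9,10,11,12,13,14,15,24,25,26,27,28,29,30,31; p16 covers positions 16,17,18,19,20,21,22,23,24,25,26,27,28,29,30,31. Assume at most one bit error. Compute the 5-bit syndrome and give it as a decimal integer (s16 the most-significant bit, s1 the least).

s1: b1⊕b3⊕b5⊕b7⊕b9⊕b11⊕b13⊕b15⊕b17⊕b19⊕b21⊕b23⊕b25⊕b27⊕b29⊕b31 = 1⊕1⊕1⊕1⊕1⊕1⊕1⊕1⊕1⊕0⊕1⊕0⊕1⊕1⊕0⊕0 = 0
s2: b2⊕b3⊕b6⊕b7⊕b10⊕b11⊕b14⊕b15⊕b18⊕b19⊕b22⊕b23⊕b26⊕b27⊕b30⊕b31 = 0⊕1⊕1⊕1⊕1⊕1⊕1⊕1⊕0⊕0⊕1⊕0⊕0⊕1⊕0⊕0 = 1
s4: b4⊕b5⊕b6⊕b7⊕b12⊕b13⊕b14⊕b15⊕b20⊕b21⊕b22⊕b23⊕b28⊕b29⊕b30⊕b31 = 1⊕1⊕1⊕1⊕0⊕1⊕1⊕1⊕0⊕1⊕1⊕0⊕0⊕0⊕0⊕0 = 1
s8: b8⊕b9⊕b10⊕b11⊕b12⊕b13⊕b14⊕b15⊕b24⊕b25⊕b26⊕b27⊕b28⊕b29⊕b30⊕b31 = 1⊕1⊕1⊕1⊕0⊕1⊕1⊕1⊕1⊕1⊕0⊕1⊕0⊕0⊕0⊕0 = 0
s16: b16⊕b17⊕b18⊕b19⊕b20⊕b21⊕b22⊕b23⊕b24⊕b25⊕b26⊕b27⊕b28⊕b29⊕b30⊕b31 = 1⊕1⊕0⊕0⊕0⊕1⊕1⊕0⊕1⊕1⊕0⊕1⊕0⊕0⊕0⊕0 = 1
Syndrome (s16...s1) = 10110 → position 22.

22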